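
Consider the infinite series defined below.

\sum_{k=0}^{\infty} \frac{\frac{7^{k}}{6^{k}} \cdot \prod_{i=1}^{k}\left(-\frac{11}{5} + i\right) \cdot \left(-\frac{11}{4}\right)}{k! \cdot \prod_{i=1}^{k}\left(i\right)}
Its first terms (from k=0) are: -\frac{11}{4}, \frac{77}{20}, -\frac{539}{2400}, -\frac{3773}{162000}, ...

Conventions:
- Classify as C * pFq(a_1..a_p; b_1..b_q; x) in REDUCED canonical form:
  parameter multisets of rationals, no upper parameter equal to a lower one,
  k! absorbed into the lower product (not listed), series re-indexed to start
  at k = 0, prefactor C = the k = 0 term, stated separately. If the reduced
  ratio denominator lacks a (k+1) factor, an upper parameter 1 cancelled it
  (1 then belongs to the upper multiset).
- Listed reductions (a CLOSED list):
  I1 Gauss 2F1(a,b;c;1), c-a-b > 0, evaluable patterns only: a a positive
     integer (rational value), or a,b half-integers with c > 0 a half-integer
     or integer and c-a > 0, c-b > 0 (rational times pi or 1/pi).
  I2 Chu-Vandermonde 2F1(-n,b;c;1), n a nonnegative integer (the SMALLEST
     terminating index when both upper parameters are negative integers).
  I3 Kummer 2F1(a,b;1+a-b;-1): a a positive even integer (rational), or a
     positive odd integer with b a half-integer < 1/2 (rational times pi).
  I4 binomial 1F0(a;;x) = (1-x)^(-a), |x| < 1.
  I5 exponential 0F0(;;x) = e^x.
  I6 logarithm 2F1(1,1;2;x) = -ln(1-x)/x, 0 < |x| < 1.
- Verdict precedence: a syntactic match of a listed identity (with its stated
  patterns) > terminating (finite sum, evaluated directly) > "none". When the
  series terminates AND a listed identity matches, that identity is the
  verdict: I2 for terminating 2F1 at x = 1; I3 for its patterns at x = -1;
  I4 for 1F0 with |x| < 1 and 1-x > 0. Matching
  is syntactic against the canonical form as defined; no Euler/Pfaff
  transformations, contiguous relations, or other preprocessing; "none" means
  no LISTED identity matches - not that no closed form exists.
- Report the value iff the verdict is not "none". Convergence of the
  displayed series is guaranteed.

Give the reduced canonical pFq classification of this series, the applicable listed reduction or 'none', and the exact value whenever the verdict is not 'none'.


Key step: t_0 being -\frac{11}{4}, the running product (prefactor -11/4) telescopes to a rising factorial.
Adjacent-term ratio: r(k) = \frac{7}{6} * (k-\frac{6}{5}) / [(k+1) (k+1)] - rational; roots negated = parameters, x = \frac{7}{6}, C = -\frac{11}{4}.

Canonical form: C = -\frac{11}{4} times 1F1 with upper {-\frac{6}{5}}, lower {1}, x = \frac{7}{6}. Verdict: none. Every listed pattern misses the 1F1 form at \frac{7}{6}, upper {-\frac{6}{5}}.


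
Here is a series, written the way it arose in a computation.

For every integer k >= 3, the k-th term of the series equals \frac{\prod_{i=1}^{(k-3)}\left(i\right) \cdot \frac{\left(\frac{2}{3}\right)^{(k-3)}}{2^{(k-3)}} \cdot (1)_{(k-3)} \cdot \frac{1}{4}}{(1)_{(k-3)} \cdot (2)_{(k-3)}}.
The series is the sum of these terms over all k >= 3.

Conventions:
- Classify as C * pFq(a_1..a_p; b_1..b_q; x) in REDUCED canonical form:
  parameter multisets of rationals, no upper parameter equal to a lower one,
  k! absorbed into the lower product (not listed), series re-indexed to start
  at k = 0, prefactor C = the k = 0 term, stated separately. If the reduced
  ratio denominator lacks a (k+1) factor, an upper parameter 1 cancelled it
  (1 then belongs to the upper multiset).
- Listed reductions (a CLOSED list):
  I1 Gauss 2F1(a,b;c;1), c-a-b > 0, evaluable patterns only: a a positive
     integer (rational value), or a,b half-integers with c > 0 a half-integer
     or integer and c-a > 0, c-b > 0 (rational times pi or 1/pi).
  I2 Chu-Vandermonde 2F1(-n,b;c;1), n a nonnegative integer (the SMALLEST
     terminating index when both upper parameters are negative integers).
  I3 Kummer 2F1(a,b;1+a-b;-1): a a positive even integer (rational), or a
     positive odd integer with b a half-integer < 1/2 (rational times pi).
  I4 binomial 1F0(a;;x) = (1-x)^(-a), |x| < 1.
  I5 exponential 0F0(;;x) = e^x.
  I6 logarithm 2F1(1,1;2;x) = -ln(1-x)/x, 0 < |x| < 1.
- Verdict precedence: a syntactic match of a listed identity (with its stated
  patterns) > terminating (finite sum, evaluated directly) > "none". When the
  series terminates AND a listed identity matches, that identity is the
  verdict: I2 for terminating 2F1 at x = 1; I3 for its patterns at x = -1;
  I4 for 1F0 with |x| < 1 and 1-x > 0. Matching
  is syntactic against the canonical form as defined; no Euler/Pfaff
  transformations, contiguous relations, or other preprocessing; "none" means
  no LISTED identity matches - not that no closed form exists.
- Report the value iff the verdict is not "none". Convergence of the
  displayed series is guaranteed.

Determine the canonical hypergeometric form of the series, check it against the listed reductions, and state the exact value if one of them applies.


This is \frac{1}{4} * 2F1(1, 1; 2; \frac{1}{3}) in reduced canonical form. Verdict: the logarithmic series (I6) matches (the logarithm: parameters (1,1;2), x = \frac{1}{3}). Hence: \left(-\frac{3}{4}\right) \cdot \ln\left(\frac{2}{3}\right).

The tell: x = \frac{1}{3} and (1)_k (C = 1/4) is k! itself.
Ratio: r(k) = \frac{1}{3} * (k+1) (k+1) / [(k+2) (k+1)] - rational; roots negated = parameters, x = \frac{1}{3}, C = \frac{1}{4}.


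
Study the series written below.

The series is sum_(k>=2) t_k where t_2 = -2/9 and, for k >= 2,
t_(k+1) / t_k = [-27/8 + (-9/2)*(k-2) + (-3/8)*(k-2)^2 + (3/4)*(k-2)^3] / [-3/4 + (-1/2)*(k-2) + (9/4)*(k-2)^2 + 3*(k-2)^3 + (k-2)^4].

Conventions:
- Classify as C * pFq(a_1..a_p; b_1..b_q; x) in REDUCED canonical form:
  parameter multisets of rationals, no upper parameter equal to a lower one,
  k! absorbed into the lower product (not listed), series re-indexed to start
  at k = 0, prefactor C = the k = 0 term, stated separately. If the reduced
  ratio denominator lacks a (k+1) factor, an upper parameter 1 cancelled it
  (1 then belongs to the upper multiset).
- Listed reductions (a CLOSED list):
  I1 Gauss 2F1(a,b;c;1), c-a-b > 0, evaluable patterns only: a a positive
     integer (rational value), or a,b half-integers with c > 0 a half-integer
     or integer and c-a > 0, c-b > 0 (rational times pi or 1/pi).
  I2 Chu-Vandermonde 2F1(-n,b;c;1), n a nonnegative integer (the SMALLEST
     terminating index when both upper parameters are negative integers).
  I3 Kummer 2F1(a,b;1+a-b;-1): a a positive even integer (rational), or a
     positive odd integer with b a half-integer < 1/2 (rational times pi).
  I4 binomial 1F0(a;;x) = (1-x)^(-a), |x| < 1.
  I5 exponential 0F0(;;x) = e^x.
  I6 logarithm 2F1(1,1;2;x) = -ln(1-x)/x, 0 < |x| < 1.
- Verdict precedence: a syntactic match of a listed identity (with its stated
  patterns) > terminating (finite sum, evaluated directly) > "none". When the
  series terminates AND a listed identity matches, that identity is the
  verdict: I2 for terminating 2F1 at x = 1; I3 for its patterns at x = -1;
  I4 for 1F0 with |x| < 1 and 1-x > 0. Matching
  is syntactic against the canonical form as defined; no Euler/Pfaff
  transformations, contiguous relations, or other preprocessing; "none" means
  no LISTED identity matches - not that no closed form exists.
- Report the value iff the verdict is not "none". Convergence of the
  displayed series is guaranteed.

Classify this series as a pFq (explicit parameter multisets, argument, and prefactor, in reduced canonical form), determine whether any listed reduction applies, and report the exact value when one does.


Reduced: x = 3/4, 1F1, upper = {-3}, lower = {-1/2}, C = -2/9. Verdict: terminating (-3 upstairs). 4 nonzero terms in all; added directly. Value: 1/36.

Key observation: t_0 = -2/9 here, and cancel k + 3/2 from the displayed ratio first; then C = -2/9, x = 3/4.
Consecutive-term ratio: r(k) = (3/4) * (k-3) / [(k-1/2) (k+1)] - rational in k. x = (3/4); t_0 = -2/9; negate the roots.


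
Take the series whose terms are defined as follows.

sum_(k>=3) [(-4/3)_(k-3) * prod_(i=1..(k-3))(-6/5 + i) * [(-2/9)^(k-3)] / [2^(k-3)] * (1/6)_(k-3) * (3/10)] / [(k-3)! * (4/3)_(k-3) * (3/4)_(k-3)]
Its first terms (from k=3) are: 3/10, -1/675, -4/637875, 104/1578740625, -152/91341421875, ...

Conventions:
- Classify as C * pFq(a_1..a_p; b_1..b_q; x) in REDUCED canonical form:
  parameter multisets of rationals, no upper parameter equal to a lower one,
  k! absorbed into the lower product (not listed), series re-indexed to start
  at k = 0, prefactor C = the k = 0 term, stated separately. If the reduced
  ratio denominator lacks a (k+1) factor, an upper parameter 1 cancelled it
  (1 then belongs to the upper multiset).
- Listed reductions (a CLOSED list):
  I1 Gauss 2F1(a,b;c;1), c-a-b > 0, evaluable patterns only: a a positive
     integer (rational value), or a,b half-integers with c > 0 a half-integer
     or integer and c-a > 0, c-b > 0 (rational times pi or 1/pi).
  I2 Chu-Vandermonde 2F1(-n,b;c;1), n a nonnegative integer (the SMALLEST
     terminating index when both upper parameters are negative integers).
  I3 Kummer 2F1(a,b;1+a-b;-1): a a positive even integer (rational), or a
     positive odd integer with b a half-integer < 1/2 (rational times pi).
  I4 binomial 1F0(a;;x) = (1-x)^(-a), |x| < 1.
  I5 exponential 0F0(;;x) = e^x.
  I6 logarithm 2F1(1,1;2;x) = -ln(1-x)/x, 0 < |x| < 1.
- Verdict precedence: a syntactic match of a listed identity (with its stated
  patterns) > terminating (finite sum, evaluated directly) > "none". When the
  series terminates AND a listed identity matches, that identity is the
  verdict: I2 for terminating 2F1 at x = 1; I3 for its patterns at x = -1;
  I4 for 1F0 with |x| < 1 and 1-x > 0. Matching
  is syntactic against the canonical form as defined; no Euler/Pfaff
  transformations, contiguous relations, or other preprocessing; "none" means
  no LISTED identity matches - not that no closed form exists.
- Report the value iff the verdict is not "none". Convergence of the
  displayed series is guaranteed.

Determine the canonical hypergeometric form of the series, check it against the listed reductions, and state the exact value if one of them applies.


Classification (C = 3/10): 3F2 with upper {-4/3, -1/5, 1/6}, lower {3/4, 4/3}, argument x = -1/9. Verdict: none - this 3F2 at x = -1/9 matches no listed pattern, and upper {-4/3, -1/5, 1/6} holds no stopper.

Structural cue: with t_0 = 3/10, the two k-th powers (prefactor 3/10) combine into one argument.
Consecutive-term ratio: r(k) = (-1/9) * (k-4/3) (k-1/5) (k+1/6) / [(k+3/4) (k+4/3) (k+1)] - rational; roots negated = parameters, x = (-1/9), C = 3/10.


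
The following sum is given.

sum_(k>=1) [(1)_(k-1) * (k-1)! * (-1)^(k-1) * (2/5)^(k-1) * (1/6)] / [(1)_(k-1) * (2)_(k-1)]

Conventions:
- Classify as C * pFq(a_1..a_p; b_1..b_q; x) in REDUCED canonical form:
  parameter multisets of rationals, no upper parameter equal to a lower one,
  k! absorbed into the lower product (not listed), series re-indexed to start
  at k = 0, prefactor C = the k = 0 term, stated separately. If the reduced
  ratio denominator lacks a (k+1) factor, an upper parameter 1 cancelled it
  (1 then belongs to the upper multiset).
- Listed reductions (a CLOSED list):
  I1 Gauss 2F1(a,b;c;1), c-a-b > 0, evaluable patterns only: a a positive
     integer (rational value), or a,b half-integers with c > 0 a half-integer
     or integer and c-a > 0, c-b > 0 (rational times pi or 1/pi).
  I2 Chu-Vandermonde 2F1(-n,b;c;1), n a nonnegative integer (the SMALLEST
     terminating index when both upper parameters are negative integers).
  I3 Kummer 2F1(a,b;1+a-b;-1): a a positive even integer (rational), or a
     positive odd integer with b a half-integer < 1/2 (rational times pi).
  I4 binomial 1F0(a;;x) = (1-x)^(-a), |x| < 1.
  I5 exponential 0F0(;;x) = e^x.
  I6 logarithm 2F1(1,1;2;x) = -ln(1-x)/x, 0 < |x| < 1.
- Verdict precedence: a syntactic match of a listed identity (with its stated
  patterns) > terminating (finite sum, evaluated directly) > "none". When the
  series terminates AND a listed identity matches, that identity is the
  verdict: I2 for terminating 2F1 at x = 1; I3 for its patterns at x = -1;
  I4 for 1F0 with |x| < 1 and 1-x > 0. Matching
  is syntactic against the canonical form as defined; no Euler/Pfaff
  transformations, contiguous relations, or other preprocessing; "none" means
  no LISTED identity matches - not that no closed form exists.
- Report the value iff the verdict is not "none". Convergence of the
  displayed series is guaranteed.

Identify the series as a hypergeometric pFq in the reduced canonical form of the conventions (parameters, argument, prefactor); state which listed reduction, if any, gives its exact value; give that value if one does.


Classification (C = 1/6): 2F1 with upper {1, 1}, lower {2}, argument x = -2/5. Verdict (x = -2/5): logarithm (I6) applies (the logarithm: parameters (1,1;2), x = -2/5). Value: (5/12) * ln(7/5).

Key step: t_0 being 1/6, the factorial ratio (C = 1/6) (k+a-1)!/(a-1)! is a rising factorial (a)_k.
Term ratio: r(k) = (-2/5) * (k+1) (k+1) / [(k+2) (k+1)] - rational in k. x = (-2/5); t_0 = 1/6; negate the roots.


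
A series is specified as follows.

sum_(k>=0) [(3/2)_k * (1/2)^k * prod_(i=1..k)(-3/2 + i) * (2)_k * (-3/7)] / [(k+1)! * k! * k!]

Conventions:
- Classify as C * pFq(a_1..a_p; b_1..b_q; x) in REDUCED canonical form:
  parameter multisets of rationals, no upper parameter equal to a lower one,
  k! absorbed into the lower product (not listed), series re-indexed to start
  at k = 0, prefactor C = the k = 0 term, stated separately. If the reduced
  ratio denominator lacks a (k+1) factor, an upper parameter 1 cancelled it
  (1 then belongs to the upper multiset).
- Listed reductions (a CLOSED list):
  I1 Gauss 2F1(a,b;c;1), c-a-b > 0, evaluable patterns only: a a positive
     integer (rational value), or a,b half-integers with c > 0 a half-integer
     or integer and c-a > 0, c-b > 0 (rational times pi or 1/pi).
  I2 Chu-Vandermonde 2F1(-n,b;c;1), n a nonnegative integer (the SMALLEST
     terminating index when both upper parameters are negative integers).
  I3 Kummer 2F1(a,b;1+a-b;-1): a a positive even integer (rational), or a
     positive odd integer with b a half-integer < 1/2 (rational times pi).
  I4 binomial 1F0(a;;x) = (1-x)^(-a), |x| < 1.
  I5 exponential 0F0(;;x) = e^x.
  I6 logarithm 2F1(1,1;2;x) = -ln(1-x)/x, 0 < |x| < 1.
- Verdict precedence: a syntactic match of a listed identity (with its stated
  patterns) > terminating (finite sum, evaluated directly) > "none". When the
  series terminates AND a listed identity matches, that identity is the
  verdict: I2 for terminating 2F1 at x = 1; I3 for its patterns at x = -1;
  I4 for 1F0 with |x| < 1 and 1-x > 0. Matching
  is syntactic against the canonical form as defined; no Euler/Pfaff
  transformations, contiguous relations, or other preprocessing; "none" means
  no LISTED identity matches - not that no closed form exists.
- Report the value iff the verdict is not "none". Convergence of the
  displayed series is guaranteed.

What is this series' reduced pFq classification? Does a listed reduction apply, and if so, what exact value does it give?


x = 1/2 here; the reduced form reads 2F1, upper {-1/2, 3/2}, lower {1}, C = -3/7. Verdict: none - this 2F1 at x = 1/2 matches no listed pattern, and upper {-1/2, 3/2} holds no stopper.

The tell: with t_0 = -3/7, the parameter 2 appears in both the upper and lower lists and cancels.
Step ratio: r(k) = (1/2) * (k-1/2) (k+3/2) / [(k+1) (k+1)] - poly over poly, x = (1/2) from leading terms; C = -3/7 at k = 0.


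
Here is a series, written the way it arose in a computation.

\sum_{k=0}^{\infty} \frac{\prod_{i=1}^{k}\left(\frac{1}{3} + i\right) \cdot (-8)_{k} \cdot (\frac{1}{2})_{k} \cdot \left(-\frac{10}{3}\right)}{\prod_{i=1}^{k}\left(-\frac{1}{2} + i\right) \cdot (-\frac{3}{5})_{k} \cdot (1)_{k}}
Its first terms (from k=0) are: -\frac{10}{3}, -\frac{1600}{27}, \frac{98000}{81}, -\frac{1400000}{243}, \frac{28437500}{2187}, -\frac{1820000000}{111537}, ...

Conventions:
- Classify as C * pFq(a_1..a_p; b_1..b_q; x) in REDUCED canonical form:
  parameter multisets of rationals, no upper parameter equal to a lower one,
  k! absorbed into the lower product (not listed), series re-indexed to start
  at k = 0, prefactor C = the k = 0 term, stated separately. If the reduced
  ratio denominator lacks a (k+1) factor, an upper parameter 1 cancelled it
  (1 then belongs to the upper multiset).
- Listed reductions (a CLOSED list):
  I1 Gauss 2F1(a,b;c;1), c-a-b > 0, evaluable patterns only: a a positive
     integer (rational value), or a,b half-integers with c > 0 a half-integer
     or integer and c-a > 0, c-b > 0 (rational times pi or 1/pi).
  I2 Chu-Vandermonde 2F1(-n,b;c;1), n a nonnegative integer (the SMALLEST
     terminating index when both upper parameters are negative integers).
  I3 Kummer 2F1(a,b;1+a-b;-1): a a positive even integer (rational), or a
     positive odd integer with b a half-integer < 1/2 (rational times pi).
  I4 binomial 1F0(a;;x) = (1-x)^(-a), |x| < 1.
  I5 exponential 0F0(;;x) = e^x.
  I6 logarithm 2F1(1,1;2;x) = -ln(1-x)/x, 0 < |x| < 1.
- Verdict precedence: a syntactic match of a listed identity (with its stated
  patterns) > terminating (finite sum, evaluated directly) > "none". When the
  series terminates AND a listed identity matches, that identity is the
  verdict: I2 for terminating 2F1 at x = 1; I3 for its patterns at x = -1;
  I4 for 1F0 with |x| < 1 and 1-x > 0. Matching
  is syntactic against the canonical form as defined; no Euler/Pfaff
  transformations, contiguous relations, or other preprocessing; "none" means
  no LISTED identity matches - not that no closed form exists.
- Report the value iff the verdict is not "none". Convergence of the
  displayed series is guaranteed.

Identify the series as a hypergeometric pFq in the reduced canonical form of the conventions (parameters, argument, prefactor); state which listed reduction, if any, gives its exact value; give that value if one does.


With C = -\frac{10}{3}: the canonical form is 2F1(-8, \frac{4}{3}; -\frac{3}{5}; 1). Verdict: the Chu-Vandermonde identity I2 fires (terminating 2F1 at x = 1 with n = 8, b = 4/3, c = -\frac{3}{5}). Hence: \frac{119823215}{894415203}.

The tell: t_0 being -\frac{10}{3}, the running product (prefactor -10/3) telescopes to a rising factorial.
Term ratio: r(k) = 1 * (k-8) (k+\frac{4}{3}) / [(k-\frac{3}{5}) (k+1)] - rational; roots negated = parameters, x = 1, C = -\frac{10}{3}.


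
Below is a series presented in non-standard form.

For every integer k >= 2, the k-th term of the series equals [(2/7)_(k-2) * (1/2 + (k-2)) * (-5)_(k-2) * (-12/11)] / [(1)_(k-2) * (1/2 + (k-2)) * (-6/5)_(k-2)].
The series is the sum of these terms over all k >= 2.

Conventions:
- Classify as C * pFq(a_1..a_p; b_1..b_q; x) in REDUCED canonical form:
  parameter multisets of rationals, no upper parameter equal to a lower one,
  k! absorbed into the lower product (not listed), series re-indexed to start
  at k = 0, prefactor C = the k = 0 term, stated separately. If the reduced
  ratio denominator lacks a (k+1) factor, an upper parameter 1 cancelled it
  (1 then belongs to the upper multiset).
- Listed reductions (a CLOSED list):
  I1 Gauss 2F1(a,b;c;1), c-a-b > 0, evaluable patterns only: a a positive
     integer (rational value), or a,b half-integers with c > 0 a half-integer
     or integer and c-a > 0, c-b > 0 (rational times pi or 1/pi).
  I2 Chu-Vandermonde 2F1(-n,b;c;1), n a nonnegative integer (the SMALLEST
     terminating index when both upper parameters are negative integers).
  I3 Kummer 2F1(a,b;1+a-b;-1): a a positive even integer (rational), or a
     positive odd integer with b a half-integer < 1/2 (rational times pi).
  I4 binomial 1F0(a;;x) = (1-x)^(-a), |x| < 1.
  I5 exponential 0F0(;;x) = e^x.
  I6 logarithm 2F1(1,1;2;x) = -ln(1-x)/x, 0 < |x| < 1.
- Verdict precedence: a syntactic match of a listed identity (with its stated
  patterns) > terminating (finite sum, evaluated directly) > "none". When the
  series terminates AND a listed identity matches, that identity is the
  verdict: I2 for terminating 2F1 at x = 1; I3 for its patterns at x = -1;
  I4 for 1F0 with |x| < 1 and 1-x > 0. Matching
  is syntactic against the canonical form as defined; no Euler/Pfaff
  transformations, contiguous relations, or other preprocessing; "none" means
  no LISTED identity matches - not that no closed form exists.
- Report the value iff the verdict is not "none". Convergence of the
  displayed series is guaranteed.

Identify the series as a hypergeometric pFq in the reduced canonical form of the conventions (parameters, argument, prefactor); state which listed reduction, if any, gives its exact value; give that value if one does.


Classification (C = -12/11): 2F1 with upper {-5, 2/7}, lower {-6/5}, argument x = 1. Verdict: Chu-Vandermonde (I2) applies (terminating 2F1 at x = 1 with n = 5, b = 2/7, c = -6/5). Its exact value is -187408/117649.

The tell: t_0 being -12/11, k + 1/2 divides numerator and denominator alike; prefactor -12/11 after cancelling.
Term ratio: r(k) = 1 * (k-5) (k+2/7) / [(k-6/5) (k+1)] - poly over poly, x = 1 from leading terms; C = -12/11 at k = 0.


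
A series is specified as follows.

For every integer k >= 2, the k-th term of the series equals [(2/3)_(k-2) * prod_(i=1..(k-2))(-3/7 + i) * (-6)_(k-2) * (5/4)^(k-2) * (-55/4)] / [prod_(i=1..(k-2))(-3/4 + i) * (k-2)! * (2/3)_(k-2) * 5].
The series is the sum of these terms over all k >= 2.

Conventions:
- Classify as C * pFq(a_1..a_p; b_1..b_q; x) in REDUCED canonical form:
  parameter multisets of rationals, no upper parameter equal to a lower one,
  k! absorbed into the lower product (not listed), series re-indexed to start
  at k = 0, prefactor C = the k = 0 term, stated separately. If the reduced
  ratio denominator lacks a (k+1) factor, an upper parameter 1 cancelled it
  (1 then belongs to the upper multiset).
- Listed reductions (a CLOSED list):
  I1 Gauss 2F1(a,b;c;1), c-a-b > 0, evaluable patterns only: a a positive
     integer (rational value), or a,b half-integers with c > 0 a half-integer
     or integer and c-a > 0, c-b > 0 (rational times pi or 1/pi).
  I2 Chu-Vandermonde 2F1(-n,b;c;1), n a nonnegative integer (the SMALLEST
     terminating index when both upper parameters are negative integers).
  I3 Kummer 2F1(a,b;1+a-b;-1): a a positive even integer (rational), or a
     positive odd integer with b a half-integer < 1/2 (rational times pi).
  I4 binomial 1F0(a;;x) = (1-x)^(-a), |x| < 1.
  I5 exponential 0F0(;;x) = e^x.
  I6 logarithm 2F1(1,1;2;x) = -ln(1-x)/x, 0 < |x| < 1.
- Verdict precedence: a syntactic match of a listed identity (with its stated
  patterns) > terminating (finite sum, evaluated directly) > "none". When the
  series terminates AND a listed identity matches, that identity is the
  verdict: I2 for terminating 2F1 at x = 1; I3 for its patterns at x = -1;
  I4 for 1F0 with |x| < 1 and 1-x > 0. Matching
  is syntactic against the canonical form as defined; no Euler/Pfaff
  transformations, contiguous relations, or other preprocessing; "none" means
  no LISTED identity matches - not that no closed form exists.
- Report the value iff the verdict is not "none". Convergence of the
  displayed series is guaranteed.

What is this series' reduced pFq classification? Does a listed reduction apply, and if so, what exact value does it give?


The series (x = 5/4) is 2F1: upper {-6, 4/7}, lower {1/4}, prefactor -11/4. Verdict: terminating - no listed pattern fits, but -6 in the upper list cuts the series at k = 6; direct evaluation. Its exact value is 562676147/728012012.

The tell: with t_0 = -11/4, the running product (C = -11/4) telescopes to a rising factorial.
Consecutive-term ratio: r(k) = (5/4) * (k-6) (k+4/7) / [(k+1/4) (k+1)] ; factor over Q: parameters, x = (5/4), and C = -11/4.


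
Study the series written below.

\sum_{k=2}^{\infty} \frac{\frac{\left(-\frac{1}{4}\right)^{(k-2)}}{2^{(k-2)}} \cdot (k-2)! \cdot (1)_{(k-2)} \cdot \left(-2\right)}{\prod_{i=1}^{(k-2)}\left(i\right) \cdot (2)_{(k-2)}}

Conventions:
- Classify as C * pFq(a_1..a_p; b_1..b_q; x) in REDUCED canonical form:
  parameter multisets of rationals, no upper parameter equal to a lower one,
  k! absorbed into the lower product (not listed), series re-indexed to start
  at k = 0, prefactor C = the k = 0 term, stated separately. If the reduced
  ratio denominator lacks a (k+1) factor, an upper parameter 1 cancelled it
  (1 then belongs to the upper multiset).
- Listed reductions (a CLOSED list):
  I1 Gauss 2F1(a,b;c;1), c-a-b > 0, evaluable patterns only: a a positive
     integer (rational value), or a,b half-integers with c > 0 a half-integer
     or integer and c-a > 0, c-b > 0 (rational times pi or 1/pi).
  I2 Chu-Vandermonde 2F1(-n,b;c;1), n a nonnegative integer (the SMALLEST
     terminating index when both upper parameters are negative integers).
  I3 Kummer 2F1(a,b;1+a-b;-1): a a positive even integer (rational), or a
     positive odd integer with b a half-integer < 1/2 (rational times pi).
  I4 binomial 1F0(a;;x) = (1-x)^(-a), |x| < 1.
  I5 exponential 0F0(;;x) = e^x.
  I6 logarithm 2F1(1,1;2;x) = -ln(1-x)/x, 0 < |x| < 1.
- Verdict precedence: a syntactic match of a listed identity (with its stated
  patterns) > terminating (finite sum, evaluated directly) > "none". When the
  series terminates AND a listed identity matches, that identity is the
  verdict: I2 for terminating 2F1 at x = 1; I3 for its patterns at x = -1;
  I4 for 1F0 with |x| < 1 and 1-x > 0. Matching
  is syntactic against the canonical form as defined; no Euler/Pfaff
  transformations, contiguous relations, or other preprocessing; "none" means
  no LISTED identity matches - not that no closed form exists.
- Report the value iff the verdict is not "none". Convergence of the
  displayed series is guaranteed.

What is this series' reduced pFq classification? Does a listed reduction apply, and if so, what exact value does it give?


Key observation: from the first term -2: the product of the first k integers (C = -2, x = -1/8) is k!.
Consecutive-term ratio: r(k) = -\frac{1}{8} * (k+1) (k+1) / [(k+2) (k+1)] - rational in k, leading ratio -\frac{1}{8}; with t_0 = -2, classification follows.

Canonical form: C = -2 times 2F1 with upper {1, 1}, lower {2}, x = -\frac{1}{8}. Verdict: the I6 logarithm reduction fires (the logarithm: parameters (1,1;2), x = -\frac{1}{8}). Sum: \left(-16\right) \cdot \ln\left(\frac{9}{8}\right).


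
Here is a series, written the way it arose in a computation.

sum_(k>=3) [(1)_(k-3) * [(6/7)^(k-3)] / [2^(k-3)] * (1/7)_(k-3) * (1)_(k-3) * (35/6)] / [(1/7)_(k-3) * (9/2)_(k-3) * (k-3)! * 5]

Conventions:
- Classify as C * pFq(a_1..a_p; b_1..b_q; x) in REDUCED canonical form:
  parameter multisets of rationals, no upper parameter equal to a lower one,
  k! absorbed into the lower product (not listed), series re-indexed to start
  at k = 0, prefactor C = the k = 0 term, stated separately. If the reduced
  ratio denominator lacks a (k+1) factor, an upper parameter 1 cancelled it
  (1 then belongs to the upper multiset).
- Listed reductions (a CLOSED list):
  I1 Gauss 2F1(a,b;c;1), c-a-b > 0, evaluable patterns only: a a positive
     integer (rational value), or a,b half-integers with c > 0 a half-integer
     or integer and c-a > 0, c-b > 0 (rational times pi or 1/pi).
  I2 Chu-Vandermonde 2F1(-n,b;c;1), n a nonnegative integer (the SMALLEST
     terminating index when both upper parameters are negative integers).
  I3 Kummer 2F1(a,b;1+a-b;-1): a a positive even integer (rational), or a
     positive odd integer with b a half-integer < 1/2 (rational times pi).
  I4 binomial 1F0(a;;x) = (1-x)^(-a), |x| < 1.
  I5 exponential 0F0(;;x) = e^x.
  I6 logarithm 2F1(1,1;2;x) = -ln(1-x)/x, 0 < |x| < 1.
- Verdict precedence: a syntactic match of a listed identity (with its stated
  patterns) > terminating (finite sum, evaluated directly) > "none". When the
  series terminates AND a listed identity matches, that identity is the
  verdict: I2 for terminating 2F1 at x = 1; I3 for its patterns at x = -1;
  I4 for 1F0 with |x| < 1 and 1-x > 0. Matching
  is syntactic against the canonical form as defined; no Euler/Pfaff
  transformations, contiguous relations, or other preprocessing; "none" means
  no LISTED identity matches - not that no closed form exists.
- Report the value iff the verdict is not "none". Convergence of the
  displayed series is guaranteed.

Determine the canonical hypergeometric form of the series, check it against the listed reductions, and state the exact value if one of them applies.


At argument 3/7: a 2F1 with upper {1, 1}, lower {9/2}, scaled by C = 7/6. Verdict: none (x = 3/7): each listed identity misses the multisets {1, 1} ; {9/2}.

Key step: t_0 being 7/6, the parameter 1/7 appears in both the upper and lower lists and cancels.
Consecutive-term ratio: r(k) = (3/7) * (k+1) (k+1) / [(k+9/2) (k+1)] ; factor over Q: parameters, x = (3/7), and C = 7/6.


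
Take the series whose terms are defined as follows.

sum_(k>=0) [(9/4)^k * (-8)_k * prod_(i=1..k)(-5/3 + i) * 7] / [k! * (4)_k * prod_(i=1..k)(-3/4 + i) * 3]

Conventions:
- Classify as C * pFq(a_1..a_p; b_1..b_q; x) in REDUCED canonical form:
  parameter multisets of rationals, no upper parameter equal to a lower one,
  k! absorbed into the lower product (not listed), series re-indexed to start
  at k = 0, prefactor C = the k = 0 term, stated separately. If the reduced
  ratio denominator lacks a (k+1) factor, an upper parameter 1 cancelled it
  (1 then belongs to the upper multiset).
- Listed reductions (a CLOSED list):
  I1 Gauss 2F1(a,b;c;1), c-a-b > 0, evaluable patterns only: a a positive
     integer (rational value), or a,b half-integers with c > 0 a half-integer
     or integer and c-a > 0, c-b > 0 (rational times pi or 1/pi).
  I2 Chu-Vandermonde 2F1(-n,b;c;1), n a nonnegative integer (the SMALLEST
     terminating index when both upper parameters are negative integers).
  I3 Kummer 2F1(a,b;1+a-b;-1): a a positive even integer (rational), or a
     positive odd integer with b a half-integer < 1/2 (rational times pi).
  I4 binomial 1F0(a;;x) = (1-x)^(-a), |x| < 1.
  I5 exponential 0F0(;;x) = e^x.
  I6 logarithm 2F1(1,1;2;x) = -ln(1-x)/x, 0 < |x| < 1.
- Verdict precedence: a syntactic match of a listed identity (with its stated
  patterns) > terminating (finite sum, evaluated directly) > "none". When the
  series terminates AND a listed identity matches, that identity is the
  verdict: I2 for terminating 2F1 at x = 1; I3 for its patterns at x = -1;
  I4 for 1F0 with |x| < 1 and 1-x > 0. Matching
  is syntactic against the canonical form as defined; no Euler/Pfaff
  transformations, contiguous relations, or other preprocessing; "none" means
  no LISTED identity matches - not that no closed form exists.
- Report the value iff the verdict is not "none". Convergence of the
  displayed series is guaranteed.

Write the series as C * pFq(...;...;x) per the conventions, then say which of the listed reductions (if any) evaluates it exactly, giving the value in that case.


With C = 7/3: the canonical form is 2F2(-8, -2/3; 1/4, 4; 9/4). Verdict: terminating. With -8 upstairs the series is a 9-term polynomial sum; evaluated term by term. Value: 595691672/26437125.

First insight: t_0 being 7/3, the lower running product (prefactor 7/3) is a rising factorial.
Term ratio: r(k) = (9/4) * (k-8) (k-2/3) / [(k+1/4) (k+4) (k+1)] - poly over poly, x = (9/4) from leading terms; C = 7/3 at k = 0.


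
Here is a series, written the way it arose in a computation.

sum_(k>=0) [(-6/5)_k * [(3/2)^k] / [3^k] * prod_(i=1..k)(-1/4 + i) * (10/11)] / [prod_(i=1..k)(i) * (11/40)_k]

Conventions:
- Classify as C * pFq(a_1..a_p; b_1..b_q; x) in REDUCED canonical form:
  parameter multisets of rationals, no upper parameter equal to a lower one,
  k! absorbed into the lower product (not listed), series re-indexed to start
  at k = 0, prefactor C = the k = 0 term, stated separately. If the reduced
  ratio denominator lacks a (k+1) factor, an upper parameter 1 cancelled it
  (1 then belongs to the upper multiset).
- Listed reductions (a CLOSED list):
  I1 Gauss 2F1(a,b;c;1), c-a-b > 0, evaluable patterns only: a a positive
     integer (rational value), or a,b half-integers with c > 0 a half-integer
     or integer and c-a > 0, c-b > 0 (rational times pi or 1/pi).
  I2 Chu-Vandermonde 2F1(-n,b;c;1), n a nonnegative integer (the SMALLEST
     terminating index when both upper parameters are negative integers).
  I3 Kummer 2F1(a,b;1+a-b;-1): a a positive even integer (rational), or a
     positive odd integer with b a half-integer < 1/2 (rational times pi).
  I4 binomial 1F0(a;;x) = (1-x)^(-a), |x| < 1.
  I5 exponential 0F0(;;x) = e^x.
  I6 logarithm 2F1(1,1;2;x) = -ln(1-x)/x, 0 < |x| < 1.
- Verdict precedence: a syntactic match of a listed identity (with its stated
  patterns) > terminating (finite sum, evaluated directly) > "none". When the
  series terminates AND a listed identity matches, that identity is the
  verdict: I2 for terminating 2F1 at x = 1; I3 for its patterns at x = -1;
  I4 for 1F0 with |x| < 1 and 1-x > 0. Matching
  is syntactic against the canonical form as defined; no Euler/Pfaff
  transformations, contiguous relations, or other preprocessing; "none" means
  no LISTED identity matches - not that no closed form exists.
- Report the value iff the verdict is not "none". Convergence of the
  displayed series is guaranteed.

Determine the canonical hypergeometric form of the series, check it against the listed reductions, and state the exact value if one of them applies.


Structural cue: with t_0 = 10/11, the running product (C = 10/11) telescopes to a rising factorial.
Consecutive-term ratio: r(k) = (1/2) * (k-6/5) (k+3/4) / [(k+11/40) (k+1)] ; factor over Q: parameters, x = (1/2), and C = 10/11.

With C = 10/11: the canonical form is 2F1(-6/5, 3/4; 11/40; 1/2). Verdict: none. Every listed pattern misses the 2F1 form at 1/2, upper {-6/5, 3/4}.


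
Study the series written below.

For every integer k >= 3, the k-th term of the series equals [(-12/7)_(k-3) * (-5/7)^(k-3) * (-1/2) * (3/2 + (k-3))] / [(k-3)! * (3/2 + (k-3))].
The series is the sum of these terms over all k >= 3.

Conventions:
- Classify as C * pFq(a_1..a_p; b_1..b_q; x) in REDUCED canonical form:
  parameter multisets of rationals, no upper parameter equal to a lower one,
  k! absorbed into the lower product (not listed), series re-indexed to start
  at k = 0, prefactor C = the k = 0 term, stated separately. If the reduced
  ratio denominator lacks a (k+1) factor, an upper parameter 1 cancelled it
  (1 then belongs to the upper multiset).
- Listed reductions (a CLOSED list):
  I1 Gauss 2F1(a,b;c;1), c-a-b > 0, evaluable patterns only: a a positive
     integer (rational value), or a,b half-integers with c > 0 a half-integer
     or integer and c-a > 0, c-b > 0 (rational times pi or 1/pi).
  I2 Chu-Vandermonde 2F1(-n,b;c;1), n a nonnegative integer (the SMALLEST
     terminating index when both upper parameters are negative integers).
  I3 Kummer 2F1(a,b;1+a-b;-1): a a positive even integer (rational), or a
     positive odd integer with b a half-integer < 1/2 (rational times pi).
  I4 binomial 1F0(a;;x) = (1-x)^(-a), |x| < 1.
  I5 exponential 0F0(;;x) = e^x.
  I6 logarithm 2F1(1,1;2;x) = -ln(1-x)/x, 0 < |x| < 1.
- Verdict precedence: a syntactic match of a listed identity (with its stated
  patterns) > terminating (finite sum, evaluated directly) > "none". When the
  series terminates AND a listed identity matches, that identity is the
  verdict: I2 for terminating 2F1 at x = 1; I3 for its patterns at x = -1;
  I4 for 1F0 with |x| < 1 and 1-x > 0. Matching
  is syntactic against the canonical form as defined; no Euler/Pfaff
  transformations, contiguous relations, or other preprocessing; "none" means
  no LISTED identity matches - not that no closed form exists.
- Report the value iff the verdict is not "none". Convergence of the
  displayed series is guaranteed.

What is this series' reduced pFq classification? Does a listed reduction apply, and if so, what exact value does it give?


With C = -1/2: the canonical form is 1F0(-12/7; -; -5/7). Verdict at x = -5/7: the binomial series (I4) matches (the 1F0 binomial series: exponent 12/7, x = -5/7). Its exact value is (-1/2) * (12/7)^(12/7).

First insight: t_0 = -1/2 here, and the factor k + 3/2 cancels (top and bottom), leaving C = -1/2, x = -5/7.
Adjacent-term ratio: r(k) = (-5/7) * (k-12/7) / [(k+1)] - rational in k. x = (-5/7); t_0 = -1/2; negate the roots.


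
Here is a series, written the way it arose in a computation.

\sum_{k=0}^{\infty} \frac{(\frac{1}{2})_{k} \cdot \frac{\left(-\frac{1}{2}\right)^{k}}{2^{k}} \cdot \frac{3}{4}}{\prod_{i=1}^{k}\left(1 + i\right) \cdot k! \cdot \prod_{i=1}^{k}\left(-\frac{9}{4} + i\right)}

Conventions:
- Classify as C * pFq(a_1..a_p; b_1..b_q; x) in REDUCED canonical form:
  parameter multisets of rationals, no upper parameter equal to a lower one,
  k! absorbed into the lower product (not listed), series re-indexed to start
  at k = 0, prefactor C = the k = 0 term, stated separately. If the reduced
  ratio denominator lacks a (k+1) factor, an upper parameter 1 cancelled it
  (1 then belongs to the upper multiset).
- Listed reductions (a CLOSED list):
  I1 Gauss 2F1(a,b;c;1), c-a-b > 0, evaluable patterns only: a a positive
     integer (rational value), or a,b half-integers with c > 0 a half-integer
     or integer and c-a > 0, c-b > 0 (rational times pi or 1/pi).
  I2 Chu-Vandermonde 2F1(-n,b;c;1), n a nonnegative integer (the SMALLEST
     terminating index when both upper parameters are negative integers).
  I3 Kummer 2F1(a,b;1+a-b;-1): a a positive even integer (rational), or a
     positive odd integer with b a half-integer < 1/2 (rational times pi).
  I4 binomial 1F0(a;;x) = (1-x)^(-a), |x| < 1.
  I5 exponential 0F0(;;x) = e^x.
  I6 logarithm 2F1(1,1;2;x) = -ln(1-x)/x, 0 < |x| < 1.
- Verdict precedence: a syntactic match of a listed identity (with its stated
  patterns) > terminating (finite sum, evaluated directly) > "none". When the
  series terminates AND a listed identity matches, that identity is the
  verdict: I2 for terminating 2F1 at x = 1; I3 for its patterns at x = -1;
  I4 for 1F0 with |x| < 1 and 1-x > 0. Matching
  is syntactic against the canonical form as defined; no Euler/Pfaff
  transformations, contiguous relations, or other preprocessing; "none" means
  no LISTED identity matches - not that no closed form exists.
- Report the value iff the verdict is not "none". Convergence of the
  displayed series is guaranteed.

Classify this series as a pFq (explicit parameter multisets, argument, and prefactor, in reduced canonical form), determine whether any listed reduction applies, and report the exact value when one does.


With C = \frac{3}{4}: the canonical form is 1F2(\frac{1}{2}; -\frac{5}{4}, 2; -\frac{1}{4}). Verdict: none. No listed pattern accepts 1F2(\frac{1}{2}; -\frac{5}{4}, 2; -\frac{1}{4}).

Structural cue: with t_0 = \frac{3}{4}, the lower running product (C = 3/4) is a rising factorial.
Adjacent-term ratio: r(k) = -\frac{1}{4} * (k+\frac{1}{2}) / [(k-\frac{5}{4}) (k+2) (k+1)] ; factor over Q: parameters, x = -\frac{1}{4}, and C = \frac{3}{4}.


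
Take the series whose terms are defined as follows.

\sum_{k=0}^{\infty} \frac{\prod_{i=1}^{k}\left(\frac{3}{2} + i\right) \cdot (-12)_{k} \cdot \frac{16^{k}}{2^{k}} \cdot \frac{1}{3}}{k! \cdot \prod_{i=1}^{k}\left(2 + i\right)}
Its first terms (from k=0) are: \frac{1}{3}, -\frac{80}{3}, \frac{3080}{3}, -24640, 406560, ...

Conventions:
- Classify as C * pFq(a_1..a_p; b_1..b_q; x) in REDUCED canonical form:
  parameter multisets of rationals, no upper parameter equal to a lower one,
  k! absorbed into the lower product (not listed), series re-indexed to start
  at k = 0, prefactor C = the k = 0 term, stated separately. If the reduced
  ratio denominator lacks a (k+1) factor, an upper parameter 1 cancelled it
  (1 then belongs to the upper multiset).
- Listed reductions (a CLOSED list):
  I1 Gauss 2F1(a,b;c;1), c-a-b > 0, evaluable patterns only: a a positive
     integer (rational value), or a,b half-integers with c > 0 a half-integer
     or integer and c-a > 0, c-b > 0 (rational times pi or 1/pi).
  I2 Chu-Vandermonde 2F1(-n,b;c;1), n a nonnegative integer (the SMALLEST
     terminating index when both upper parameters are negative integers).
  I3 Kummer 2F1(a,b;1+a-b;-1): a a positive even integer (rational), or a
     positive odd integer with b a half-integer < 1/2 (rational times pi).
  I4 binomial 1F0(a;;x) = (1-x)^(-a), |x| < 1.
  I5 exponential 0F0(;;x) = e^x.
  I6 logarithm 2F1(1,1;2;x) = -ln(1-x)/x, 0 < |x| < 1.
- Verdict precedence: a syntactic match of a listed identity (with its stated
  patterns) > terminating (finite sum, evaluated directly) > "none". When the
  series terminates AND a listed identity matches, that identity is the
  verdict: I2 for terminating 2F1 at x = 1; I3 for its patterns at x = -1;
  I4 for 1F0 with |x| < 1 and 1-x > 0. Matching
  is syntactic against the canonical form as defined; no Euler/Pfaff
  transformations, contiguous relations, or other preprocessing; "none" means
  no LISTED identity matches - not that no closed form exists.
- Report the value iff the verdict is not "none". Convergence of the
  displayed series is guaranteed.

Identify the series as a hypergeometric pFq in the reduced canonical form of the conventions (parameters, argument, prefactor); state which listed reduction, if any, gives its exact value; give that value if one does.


This is \frac{1}{3} * 2F1(-12, \frac{5}{2}; 3; 8) in reduced canonical form. Verdict: terminating. With -12 upstairs the series is a 13-term polynomial sum; evaluated term by term. Hence: 1731924339.

First insight: t_0 = \frac{1}{3} here, and the two k-th powers (C = 1/3, x = 8) combine into one argument.
Step ratio: r(k) = 8 * (k-12) (k+\frac{5}{2}) / [(k+3) (k+1)] - rational in k. x = 8; t_0 = \frac{1}{3}; negate the roots.
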